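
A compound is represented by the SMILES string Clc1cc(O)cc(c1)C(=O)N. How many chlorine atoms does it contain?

Scan the SMILES for Cl atoms (remember two-letter symbols like Cl and Br are single atoms).
Chlorine count: 1.

1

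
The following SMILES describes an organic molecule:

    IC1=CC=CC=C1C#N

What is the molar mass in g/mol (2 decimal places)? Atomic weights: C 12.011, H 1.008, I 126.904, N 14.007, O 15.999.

First, the molecular formula is C7H4IN (counting implicit H from valence).
  C: 7 × 12.011 = 84.077
  H: 4 × 1.008 = 4.032
  I: 1 × 126.904 = 126.904
  N: 1 × 14.007 = 14.007
Sum: 7×12.011 + 4×1.008 + 1×126.904 + 1×14.007 = 229.020 → 229.02 g/mol.

229.02 g/mol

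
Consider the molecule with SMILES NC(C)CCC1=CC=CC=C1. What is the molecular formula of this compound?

C10H15N

Walk through each heavy atom and fill implicit hydrogens from standard valence (C 4, N 3, O 2, S 2, halogen 1):
  atom 1: N, bond orders sum to 1 (valence 3) → 2 H
  atom 2: C, bond orders sum to 3 (valence 4) → 1 H
  atom 3: C, bond orders sum to 1 (valence 4) → 3 H
  atom 4: C, bond orders sum to 2 (valence 4) → 2 H
  atom 5: C, bond orders sum to 2 (valence 4) → 2 H
  atom 6: C, bond orders sum to 4 (valence 4) → 0 H
  atom 7: C, bond orders sum to 3 (valence 4) → 1 H
  atom 8: C, bond orders sum to 3 (valence 4) → 1 H
  atom 9: C, bond orders sum to 3 (valence 4) → 1 H
  atom 10: C, bond orders sum to 3 (valence 4) → 1 H
  atom 11: C, bond orders sum to 3 (valence 4) → 1 H
Totals → C:10, H:15, N:1.
In Hill order: C10H15N.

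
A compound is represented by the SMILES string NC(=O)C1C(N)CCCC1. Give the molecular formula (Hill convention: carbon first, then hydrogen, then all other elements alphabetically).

Walk through each heavy atom and fill implicit hydrogens from standard valence (C 4, N 3, O 2, S 2, halogen 1):
  atom 1: N, bond orders sum to 1 (valence 3) → 2 H
  atom 2: C, bond orders sum to 4 (valence 4) → 0 H
  atom 3: O, bond orders sum to 2 (valence 2) → 0 H
  atom 4: C, bond orders sum to 3 (valence 4) → 1 H
  atom 5: C, bond orders sum to 3 (valence 4) → 1 H
  atom 6: N, bond orders sum to 1 (valence 3) → 2 H
  atom 7: C, bond orders sum to 2 (valence 4) → 2 H
  atom 8: C, bond orders sum to 2 (valence 4) → 2 H
  atom 9: C, bond orders sum to 2 (valence 4) → 2 H
  atom 10: C, bond orders sum to 2 (valence 4) → 2 H
Totals → C:7, H:14, N:2, O:1.

C7H14N2O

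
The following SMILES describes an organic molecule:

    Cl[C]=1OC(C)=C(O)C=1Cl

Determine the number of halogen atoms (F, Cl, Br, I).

2

Halogen atoms appear at heavy-atom positions 1, 9 (2×Cl).
Other groups present: 1 hydroxyl.
Halogen count: 2.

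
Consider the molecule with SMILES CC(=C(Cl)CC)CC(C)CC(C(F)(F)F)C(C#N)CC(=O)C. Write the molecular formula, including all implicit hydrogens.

C16H23ClF3NO

Walk through each heavy atom and fill implicit hydrogens from standard valence (C 4, N 3, O 2, S 2, halogen 1):
  atom 1: C, bond orders sum to 1 (valence 4) → 3 H
  atom 2: C, bond orders sum to 4 (valence 4) → 0 H
  atom 3: C, bond orders sum to 4 (valence 4) → 0 H
  atom 4: Cl (halogen, monovalent) → 0 H
  atom 5: C, bond orders sum to 2 (valence 4) → 2 H
  atom 6: C, bond orders sum to 1 (valence 4) → 3 H
  atom 7: C, bond orders sum to 2 (valence 4) → 2 H
  atom 8: C, bond orders sum to 3 (valence 4) → 1 H
  atom 9: C, bond orders sum to 1 (valence 4) → 3 H
  atom 10: C, bond orders sum to 2 (valence 4) → 2 H
  atom 11: C, bond orders sum to 3 (valence 4) → 1 H
  atom 12: C, bond orders sum to 4 (valence 4) → 0 H
  atom 13: F (halogen, monovalent) → 0 H
  atom 14: F (halogen, monovalent) → 0 H
  atom 15: F (halogen, monovalent) → 0 H
  atom 16: C, bond orders sum to 3 (valence 4) → 1 H
  atom 17: C, bond orders sum to 4 (valence 4) → 0 H
  atom 18: N, bond orders sum to 3 (valence 3) → 0 H
  atom 19: C, bond orders sum to 2 (valence 4) → 2 H
  atom 20: C, bond orders sum to 4 (valence 4) → 0 H
  atom 21: O, bond orders sum to 2 (valence 2) → 0 H
  atom 22: C, bond orders sum to 1 (valence 4) → 3 H
Totals → C:16, H:23, Cl:1, F:3, N:1, O:1.
In Hill order: C16H23ClF3NO.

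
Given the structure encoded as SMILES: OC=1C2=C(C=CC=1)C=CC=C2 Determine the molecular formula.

Walk through each heavy atom and fill implicit hydrogens from standard valence (C 4, N 3, O 2, S 2, halogen 1):
  atom 1: O, bond orders sum to 1 (valence 2) → 1 H
  atom 2: C, bond orders sum to 4 (valence 4) → 0 H
  atom 3: C, bond orders sum to 4 (valence 4) → 0 H
  atom 4: C, bond orders sum to 4 (valence 4) → 0 H
  atom 5: C, bond orders sum to 3 (valence 4) → 1 H
  atom 6: C, bond orders sum to 3 (valence 4) → 1 H
  atom 7: C, bond orders sum to 3 (valence 4) → 1 H
  atom 8: C, bond orders sum to 3 (valence 4) → 1 H
  atom 9: C, bond orders sum to 3 (valence 4) → 1 H
  atom 10: C, bond orders sum to 3 (valence 4) → 1 H
  atom 11: C, bond orders sum to 3 (valence 4) → 1 H
Totals → C:10, H:8, O:1.
In Hill order: C10H8O.

C10H8O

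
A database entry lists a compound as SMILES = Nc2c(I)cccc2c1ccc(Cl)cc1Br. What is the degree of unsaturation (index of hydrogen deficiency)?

Molecular formula: C12H8BrClIN.
DoU = (2C + 2 + N − H − X) / 2, where X is the halogen count and O/S are ignored.
    = (2·12 + 2 + 1 − 8 − 3) / 2 = 16 / 2 = 8.

8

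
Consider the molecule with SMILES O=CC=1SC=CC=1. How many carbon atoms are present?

Count every carbon token in the SMILES (each C, including those in ring-closure positions and inside branches).
Carbon count: 5.

5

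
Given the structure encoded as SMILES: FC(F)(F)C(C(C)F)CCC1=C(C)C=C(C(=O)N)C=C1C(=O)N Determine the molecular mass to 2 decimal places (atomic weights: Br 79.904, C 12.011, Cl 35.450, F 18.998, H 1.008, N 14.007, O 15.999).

First, the molecular formula is C15H18F4N2O2 (counting implicit H from valence).
  C: 15 × 12.011 = 180.165
  F: 4 × 18.998 = 75.992
  H: 18 × 1.008 = 18.144
  N: 2 × 14.007 = 28.014
  O: 2 × 15.999 = 31.998
Sum: 15×12.011 + 4×18.998 + 18×1.008 + 2×14.007 + 2×15.999 = 334.313 → 334.31 g/mol.

334.31 g/mol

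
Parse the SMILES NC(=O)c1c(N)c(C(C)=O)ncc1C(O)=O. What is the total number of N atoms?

Scan the SMILES for N atoms (remember two-letter symbols like Cl and Br are single atoms).
Nitrogen count: 3.

3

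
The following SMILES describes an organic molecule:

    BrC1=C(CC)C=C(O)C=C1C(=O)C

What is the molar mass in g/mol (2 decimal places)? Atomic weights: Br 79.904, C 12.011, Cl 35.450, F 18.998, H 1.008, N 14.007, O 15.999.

First, the molecular formula is C10H11BrO2 (counting implicit H from valence).
  Br: 1 × 79.904 = 79.904
  C: 10 × 12.011 = 120.110
  H: 11 × 1.008 = 11.088
  O: 2 × 15.999 = 31.998
Sum: 1×79.904 + 10×12.011 + 11×1.008 + 2×15.999 = 243.100 → 243.10 g/mol.

243.10 g/mol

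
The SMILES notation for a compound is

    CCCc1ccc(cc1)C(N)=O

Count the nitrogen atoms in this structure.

Scan the SMILES for N atoms (remember two-letter symbols like Cl and Br are single atoms).
Nitrogen count: 1.

1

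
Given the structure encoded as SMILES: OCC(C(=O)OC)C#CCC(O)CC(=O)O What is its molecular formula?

C10H14O6

Walk through each heavy atom and fill implicit hydrogens from standard valence (C 4, N 3, O 2, S 2, halogen 1):
  atom 1: O, bond orders sum to 1 (valence 2) → 1 H
  atom 2: C, bond orders sum to 2 (valence 4) → 2 H
  atom 3: C, bond orders sum to 3 (valence 4) → 1 H
  atom 4: C, bond orders sum to 4 (valence 4) → 0 H
  atom 5: O, bond orders sum to 2 (valence 2) → 0 H
  atom 6: O, bond orders sum to 2 (valence 2) → 0 H
  atom 7: C, bond orders sum to 1 (valence 4) → 3 H
  atom 8: C, bond orders sum to 4 (valence 4) → 0 H
  atom 9: C, bond orders sum to 4 (valence 4) → 0 H
  atom 10: C, bond orders sum to 2 (valence 4) → 2 H
  atom 11: C, bond orders sum to 3 (valence 4) → 1 H
  atom 12: O, bond orders sum to 1 (valence 2) → 1 H
  atom 13: C, bond orders sum to 2 (valence 4) → 2 H
  atom 14: C, bond orders sum to 4 (valence 4) → 0 H
  atom 15: O, bond orders sum to 2 (valence 2) → 0 H
  atom 16: O, bond orders sum to 1 (valence 2) → 1 H
Totals → C:10, H:14, O:6.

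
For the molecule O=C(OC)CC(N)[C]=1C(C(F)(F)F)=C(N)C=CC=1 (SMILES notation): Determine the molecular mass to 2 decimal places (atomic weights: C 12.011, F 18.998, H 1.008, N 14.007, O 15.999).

262.23 g/mol

First, the molecular formula is C11H13F3N2O2 (counting implicit H from valence).
  C: 11 × 12.011 = 132.121
  F: 3 × 18.998 = 56.994
  H: 13 × 1.008 = 13.104
  N: 2 × 14.007 = 28.014
  O: 2 × 15.999 = 31.998
Sum: 11×12.011 + 3×18.998 + 13×1.008 + 2×14.007 + 2×15.999 = 262.231 → 262.23 g/mol.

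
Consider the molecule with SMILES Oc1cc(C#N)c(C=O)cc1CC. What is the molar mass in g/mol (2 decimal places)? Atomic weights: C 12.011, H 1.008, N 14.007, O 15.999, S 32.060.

175.19 g/mol

First, the molecular formula is C10H9NO2 (counting implicit H from valence).
  C: 10 × 12.011 = 120.110
  H: 9 × 1.008 = 9.072
  N: 1 × 14.007 = 14.007
  O: 2 × 15.999 = 31.998
Sum: 10×12.011 + 9×1.008 + 1×14.007 + 2×15.999 = 175.187 → 175.19 g/mol.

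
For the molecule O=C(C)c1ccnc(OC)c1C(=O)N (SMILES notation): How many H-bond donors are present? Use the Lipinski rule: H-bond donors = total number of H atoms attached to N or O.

Donors: find every N or O and count the H atoms it carries.
  atom 1 (O): bond orders sum to 2 → 0 H
  atom 7 (N): bond orders sum to 3 → 0 H
  atom 9 (O): bond orders sum to 2 → 0 H
  atom 13 (O): bond orders sum to 2 → 0 H
  atom 14 (N): bond orders sum to 1 → 2 H
Lipinski HBD = 2.

2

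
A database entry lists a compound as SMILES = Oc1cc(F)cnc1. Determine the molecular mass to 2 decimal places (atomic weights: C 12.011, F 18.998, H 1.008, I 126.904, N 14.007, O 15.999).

First, the molecular formula is C5H4FNO (counting implicit H from valence).
  C: 5 × 12.011 = 60.055
  F: 1 × 18.998 = 18.998
  H: 4 × 1.008 = 4.032
  N: 1 × 14.007 = 14.007
  O: 1 × 15.999 = 15.999
Sum: 5×12.011 + 1×18.998 + 4×1.008 + 1×14.007 + 1×15.999 = 113.091 → 113.09 g/mol.

113.09 g/mol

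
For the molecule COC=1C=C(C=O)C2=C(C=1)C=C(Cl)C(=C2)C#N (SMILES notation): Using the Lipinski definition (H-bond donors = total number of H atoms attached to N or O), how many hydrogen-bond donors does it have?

0

Donors: find every N or O and count the H atoms it carries.
  atom 2 (O): bond orders sum to 2 → 0 H
  atom 7 (O): bond orders sum to 2 → 0 H
  atom 17 (N): bond orders sum to 3 → 0 H
Lipinski HBD = 0.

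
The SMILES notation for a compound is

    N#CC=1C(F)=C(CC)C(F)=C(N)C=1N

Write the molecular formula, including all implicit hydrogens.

Walk through each heavy atom and fill implicit hydrogens from standard valence (C 4, N 3, O 2, S 2, halogen 1):
  atom 1: N, bond orders sum to 3 (valence 3) → 0 H
  atom 2: C, bond orders sum to 4 (valence 4) → 0 H
  atom 3: C, bond orders sum to 4 (valence 4) → 0 H
  atom 4: C, bond orders sum to 4 (valence 4) → 0 H
  atom 5: F (halogen, monovalent) → 0 H
  atom 6: C, bond orders sum to 4 (valence 4) → 0 H
  atom 7: C, bond orders sum to 2 (valence 4) → 2 H
  atom 8: C, bond orders sum to 1 (valence 4) → 3 H
  atom 9: C, bond orders sum to 4 (valence 4) → 0 H
  atom 10: F (halogen, monovalent) → 0 H
  atom 11: C, bond orders sum to 4 (valence 4) → 0 H
  atom 12: N, bond orders sum to 1 (valence 3) → 2 H
  atom 13: C, bond orders sum to 4 (valence 4) → 0 H
  atom 14: N, bond orders sum to 1 (valence 3) → 2 H
Totals → C:9, H:9, F:2, N:3.

C9H9F2N3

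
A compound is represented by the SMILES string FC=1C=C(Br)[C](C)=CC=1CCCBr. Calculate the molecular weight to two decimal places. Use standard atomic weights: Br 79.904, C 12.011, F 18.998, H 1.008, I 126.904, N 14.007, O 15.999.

First, the molecular formula is C10H11Br2F (counting implicit H from valence).
  Br: 2 × 79.904 = 159.808
  C: 10 × 12.011 = 120.110
  F: 1 × 18.998 = 18.998
  H: 11 × 1.008 = 11.088
Sum: 2×79.904 + 10×12.011 + 1×18.998 + 11×1.008 = 310.004 → 310.00 g/mol.

310.00 g/mol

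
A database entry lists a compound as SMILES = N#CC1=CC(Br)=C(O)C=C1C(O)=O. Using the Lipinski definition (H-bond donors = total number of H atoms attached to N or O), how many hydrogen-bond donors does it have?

2

Donors: find every N or O and count the H atoms it carries.
  atom 1 (N): bond orders sum to 3 → 0 H
  atom 8 (O): bond orders sum to 1 → 1 H
  atom 12 (O): bond orders sum to 1 → 1 H
  atom 13 (O): bond orders sum to 2 → 0 H
Lipinski HBD = 2.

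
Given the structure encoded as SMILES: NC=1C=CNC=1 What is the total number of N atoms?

2

Scan the SMILES for N atoms (remember two-letter symbols like Cl and Br are single atoms).
Nitrogen count: 2.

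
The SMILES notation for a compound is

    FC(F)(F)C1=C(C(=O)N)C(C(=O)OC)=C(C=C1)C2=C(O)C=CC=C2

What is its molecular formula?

Walk through each heavy atom and fill implicit hydrogens from standard valence (C 4, N 3, O 2, S 2, halogen 1):
  atom 1: F (halogen, monovalent) → 0 H
  atom 2: C, bond orders sum to 4 (valence 4) → 0 H
  atom 3: F (halogen, monovalent) → 0 H
  atom 4: F (halogen, monovalent) → 0 H
  atom 5: C, bond orders sum to 4 (valence 4) → 0 H
  atom 6: C, bond orders sum to 4 (valence 4) → 0 H
  atom 7: C, bond orders sum to 4 (valence 4) → 0 H
  atom 8: O, bond orders sum to 2 (valence 2) → 0 H
  atom 9: N, bond orders sum to 1 (valence 3) → 2 H
  atom 10: C, bond orders sum to 4 (valence 4) → 0 H
  atom 11: C, bond orders sum to 4 (valence 4) → 0 H
  atom 12: O, bond orders sum to 2 (valence 2) → 0 H
  atom 13: O, bond orders sum to 2 (valence 2) → 0 H
  atom 14: C, bond orders sum to 1 (valence 4) → 3 H
  atom 15: C, bond orders sum to 4 (valence 4) → 0 H
  atom 16: C, bond orders sum to 3 (valence 4) → 1 H
  atom 17: C, bond orders sum to 3 (valence 4) → 1 H
  atom 18: C, bond orders sum to 4 (valence 4) → 0 H
  atom 19: C, bond orders sum to 4 (valence 4) → 0 H
  atom 20: O, bond orders sum to 1 (valence 2) → 1 H
  atom 21: C, bond orders sum to 3 (valence 4) → 1 H
  atom 22: C, bond orders sum to 3 (valence 4) → 1 H
  atom 23: C, bond orders sum to 3 (valence 4) → 1 H
  atom 24: C, bond orders sum to 3 (valence 4) → 1 H
Totals → C:16, H:12, F:3, N:1, O:4.

C16H12F3NO4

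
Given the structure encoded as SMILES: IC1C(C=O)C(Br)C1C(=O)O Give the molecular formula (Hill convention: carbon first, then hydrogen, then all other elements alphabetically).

C6H6BrIO3

Walk through each heavy atom and fill implicit hydrogens from standard valence (C 4, N 3, O 2, S 2, halogen 1):
  atom 1: I (halogen, monovalent) → 0 H
  atom 2: C, bond orders sum to 3 (valence 4) → 1 H
  atom 3: C, bond orders sum to 3 (valence 4) → 1 H
  atom 4: C, bond orders sum to 3 (valence 4) → 1 H
  atom 5: O, bond orders sum to 2 (valence 2) → 0 H
  atom 6: C, bond orders sum to 3 (valence 4) → 1 H
  atom 7: Br (halogen, monovalent) → 0 H
  atom 8: C, bond orders sum to 3 (valence 4) → 1 H
  atom 9: C, bond orders sum to 4 (valence 4) → 0 H
  atom 10: O, bond orders sum to 2 (valence 2) → 0 H
  atom 11: O, bond orders sum to 1 (valence 2) → 1 H
Totals → C:6, H:6, Br:1, I:1, O:3.
In Hill order: C6H6BrIO3.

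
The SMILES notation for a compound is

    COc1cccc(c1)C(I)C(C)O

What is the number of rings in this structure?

1

In SMILES, each pair of matching ring-closure digits denotes one ring-closing bond; the number of such bonds equals the number of independent rings.
Ring-closure bonds here: 1.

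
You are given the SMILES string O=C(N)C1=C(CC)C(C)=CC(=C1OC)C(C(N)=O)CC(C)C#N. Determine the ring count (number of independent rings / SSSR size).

In SMILES, each pair of matching ring-closure digits denotes one ring-closing bond; the number of such bonds equals the number of independent rings.
Ring-closure bonds here: 1.

1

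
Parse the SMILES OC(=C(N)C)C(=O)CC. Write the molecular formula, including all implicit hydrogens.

C6H11NO2

Walk through each heavy atom and fill implicit hydrogens from standard valence (C 4, N 3, O 2, S 2, halogen 1):
  atom 1: O, bond orders sum to 1 (valence 2) → 1 H
  atom 2: C, bond orders sum to 4 (valence 4) → 0 H
  atom 3: C, bond orders sum to 4 (valence 4) → 0 H
  atom 4: N, bond orders sum to 1 (valence 3) → 2 H
  atom 5: C, bond orders sum to 1 (valence 4) → 3 H
  atom 6: C, bond orders sum to 4 (valence 4) → 0 H
  atom 7: O, bond orders sum to 2 (valence 2) → 0 H
  atom 8: C, bond orders sum to 2 (valence 4) → 2 H
  atom 9: C, bond orders sum to 1 (valence 4) → 3 H
Totals → C:6, H:11, N:1, O:2.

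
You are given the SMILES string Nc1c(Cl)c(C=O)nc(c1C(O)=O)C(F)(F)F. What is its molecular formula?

C8H4ClF3N2O3

Walk through each heavy atom and fill implicit hydrogens from standard valence (C 4, N 3, O 2, S 2, halogen 1); for lowercase aromatic atoms, an aromatic c carries 1 H when it has two neighbours and 0 H with three, and aromatic n carries 0 H:
  atom 1: N, bond orders sum to 1 (valence 3) → 2 H
  atom 2: aromatic c, 3 neighbours → 0 H
  atom 3: aromatic c, 3 neighbours → 0 H
  atom 4: Cl (halogen, monovalent) → 0 H
  atom 5: aromatic c, 3 neighbours → 0 H
  atom 6: C, bond orders sum to 3 (valence 4) → 1 H
  atom 7: O, bond orders sum to 2 (valence 2) → 0 H
  atom 8: aromatic n, 2 neighbours → 0 H
  atom 9: aromatic c, 3 neighbours → 0 H
  atom 10: aromatic c, 3 neighbours → 0 H
  atom 11: C, bond orders sum to 4 (valence 4) → 0 H
  atom 12: O, bond orders sum to 1 (valence 2) → 1 H
  atom 13: O, bond orders sum to 2 (valence 2) → 0 H
  atom 14: C, bond orders sum to 4 (valence 4) → 0 H
  atom 15: F (halogen, monovalent) → 0 H
  atom 16: F (halogen, monovalent) → 0 H
  atom 17: F (halogen, monovalent) → 0 H
Totals → C:8, H:4, Cl:1, F:3, N:2, O:3.
In Hill order: C8H4ClF3N2O3.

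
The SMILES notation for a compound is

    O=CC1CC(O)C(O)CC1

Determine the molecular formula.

Walk through each heavy atom and fill implicit hydrogens from standard valence (C 4, N 3, O 2, S 2, halogen 1):
  atom 1: O, bond orders sum to 2 (valence 2) → 0 H
  atom 2: C, bond orders sum to 3 (valence 4) → 1 H
  atom 3: C, bond orders sum to 3 (valence 4) → 1 H
  atom 4: C, bond orders sum to 2 (valence 4) → 2 H
  atom 5: C, bond orders sum to 3 (valence 4) → 1 H
  atom 6: O, bond orders sum to 1 (valence 2) → 1 H
  atom 7: C, bond orders sum to 3 (valence 4) → 1 H
  atom 8: O, bond orders sum to 1 (valence 2) → 1 H
  atom 9: C, bond orders sum to 2 (valence 4) → 2 H
  atom 10: C, bond orders sum to 2 (valence 4) → 2 H
Totals → C:7, H:12, O:3.

C7H12O3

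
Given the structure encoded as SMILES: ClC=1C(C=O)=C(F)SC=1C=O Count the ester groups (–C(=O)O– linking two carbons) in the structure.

Scan the SMILES for the ester motif — none present.
Groups that are present: 2 aldehyde.

0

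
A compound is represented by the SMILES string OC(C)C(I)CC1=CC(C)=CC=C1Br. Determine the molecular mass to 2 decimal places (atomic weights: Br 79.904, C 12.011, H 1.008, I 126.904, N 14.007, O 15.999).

First, the molecular formula is C11H14BrIO (counting implicit H from valence).
  Br: 1 × 79.904 = 79.904
  C: 11 × 12.011 = 132.121
  H: 14 × 1.008 = 14.112
  I: 1 × 126.904 = 126.904
  O: 1 × 15.999 = 15.999
Sum: 1×79.904 + 11×12.011 + 14×1.008 + 1×126.904 + 1×15.999 = 369.040 → 369.04 g/mol.

369.04 g/mol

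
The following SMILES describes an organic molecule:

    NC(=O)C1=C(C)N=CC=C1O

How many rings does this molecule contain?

1

In SMILES, each pair of matching ring-closure digits denotes one ring-closing bond; the number of such bonds equals the number of independent rings.
Ring-closure bonds here: 1.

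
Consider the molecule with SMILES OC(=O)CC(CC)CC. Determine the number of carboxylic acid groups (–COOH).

1

The carboxylic acid motif appears at heavy-atom position 2 in the SMILES.
Carboxylic acid count: 1.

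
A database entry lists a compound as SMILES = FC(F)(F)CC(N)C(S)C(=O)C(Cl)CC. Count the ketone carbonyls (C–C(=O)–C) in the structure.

The ketone motif appears at heavy-atom position 10 in the SMILES.
Other groups present: 1 primary amine, 1 thiol.
Ketone count: 1.

1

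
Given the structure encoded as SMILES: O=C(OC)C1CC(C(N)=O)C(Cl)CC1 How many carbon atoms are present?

Count every carbon token in the SMILES (each C, including those in ring-closure positions and inside branches).
Carbon count: 9.

9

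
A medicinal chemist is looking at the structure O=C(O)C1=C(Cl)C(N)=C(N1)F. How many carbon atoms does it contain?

5

Count every carbon token in the SMILES (each C, including those in ring-closure positions and inside branches).
Carbon count: 5.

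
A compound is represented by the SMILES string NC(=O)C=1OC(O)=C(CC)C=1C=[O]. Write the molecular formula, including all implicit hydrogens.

Walk through each heavy atom and fill implicit hydrogens from standard valence (C 4, N 3, O 2, S 2, halogen 1):
  atom 1: N, bond orders sum to 1 (valence 3) → 2 H
  atom 2: C, bond orders sum to 4 (valence 4) → 0 H
  atom 3: O, bond orders sum to 2 (valence 2) → 0 H
  atom 4: C, bond orders sum to 4 (valence 4) → 0 H
  atom 5: O, bond orders sum to 2 (valence 2) → 0 H
  atom 6: C, bond orders sum to 4 (valence 4) → 0 H
  atom 7: O, bond orders sum to 1 (valence 2) → 1 H
  atom 8: C, bond orders sum to 4 (valence 4) → 0 H
  atom 9: C, bond orders sum to 2 (valence 4) → 2 H
  atom 10: C, bond orders sum to 1 (valence 4) → 3 H
  atom 11: C, bond orders sum to 4 (valence 4) → 0 H
  atom 12: C, bond orders sum to 3 (valence 4) → 1 H
  atom 13: O with explicit H count 0
Totals → C:8, H:9, N:1, O:4.
In Hill order: C8H9NO4.

C8H9NO4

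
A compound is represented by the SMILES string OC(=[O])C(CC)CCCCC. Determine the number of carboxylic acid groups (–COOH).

The carboxylic acid motif appears at heavy-atom position 2 in the SMILES.
Carboxylic acid count: 1.

1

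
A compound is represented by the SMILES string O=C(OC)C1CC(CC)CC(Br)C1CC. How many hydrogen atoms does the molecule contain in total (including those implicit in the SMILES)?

Walk through each heavy atom and fill implicit hydrogens from standard valence (C 4, N 3, O 2, S 2, halogen 1):
  atom 1: O, bond orders sum to 2 (valence 2) → 0 H
  atom 2: C, bond orders sum to 4 (valence 4) → 0 H
  atom 3: O, bond orders sum to 2 (valence 2) → 0 H
  atom 4: C, bond orders sum to 1 (valence 4) → 3 H
  atom 5: C, bond orders sum to 3 (valence 4) → 1 H
  atom 6: C, bond orders sum to 2 (valence 4) → 2 H
  atom 7: C, bond orders sum to 3 (valence 4) → 1 H
  atom 8: C, bond orders sum to 2 (valence 4) → 2 H
  atom 9: C, bond orders sum to 1 (valence 4) → 3 H
  atom 10: C, bond orders sum to 2 (valence 4) → 2 H
  atom 11: C, bond orders sum to 3 (valence 4) → 1 H
  atom 12: Br (halogen, monovalent) → 0 H
  atom 13: C, bond orders sum to 3 (valence 4) → 1 H
  atom 14: C, bond orders sum to 2 (valence 4) → 2 H
  atom 15: C, bond orders sum to 1 (valence 4) → 3 H
Total hydrogens: 21.

21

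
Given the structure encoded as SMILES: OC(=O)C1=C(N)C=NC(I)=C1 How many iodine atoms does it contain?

Scan the SMILES for I atoms (remember two-letter symbols like Cl and Br are single atoms).
Iodine count: 1.

1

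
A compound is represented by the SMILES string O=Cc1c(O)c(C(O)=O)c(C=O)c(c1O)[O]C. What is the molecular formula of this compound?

Walk through each heavy atom and fill implicit hydrogens from standard valence (C 4, N 3, O 2, S 2, halogen 1); for lowercase aromatic atoms, an aromatic c carries 1 H when it has two neighbours and 0 H with three, and aromatic n carries 0 H:
  atom 1: O, bond orders sum to 2 (valence 2) → 0 H
  atom 2: C, bond orders sum to 3 (valence 4) → 1 H
  atom 3: aromatic c, 3 neighbours → 0 H
  atom 4: aromatic c, 3 neighbours → 0 H
  atom 5: O, bond orders sum to 1 (valence 2) → 1 H
  atom 6: aromatic c, 3 neighbours → 0 H
  atom 7: C, bond orders sum to 4 (valence 4) → 0 H
  atom 8: O, bond orders sum to 1 (valence 2) → 1 H
  atom 9: O, bond orders sum to 2 (valence 2) → 0 H
  atom 10: aromatic c, 3 neighbours → 0 H
  atom 11: C, bond orders sum to 3 (valence 4) → 1 H
  atom 12: O, bond orders sum to 2 (valence 2) → 0 H
  atom 13: aromatic c, 3 neighbours → 0 H
  atom 14: aromatic c, 3 neighbours → 0 H
  atom 15: O, bond orders sum to 1 (valence 2) → 1 H
  atom 16: O with explicit H count 0
  atom 17: C, bond orders sum to 1 (valence 4) → 3 H
Totals → C:10, H:8, O:7.
In Hill order: C10H8O7.

C10H8O7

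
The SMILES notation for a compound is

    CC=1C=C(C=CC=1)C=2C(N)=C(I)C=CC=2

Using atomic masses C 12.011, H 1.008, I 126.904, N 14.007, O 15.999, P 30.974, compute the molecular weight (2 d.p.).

309.15 g/mol

First, the molecular formula is C13H12IN (counting implicit H from valence).
  C: 13 × 12.011 = 156.143
  H: 12 × 1.008 = 12.096
  I: 1 × 126.904 = 126.904
  N: 1 × 14.007 = 14.007
Sum: 13×12.011 + 12×1.008 + 1×126.904 + 1×14.007 = 309.150 → 309.15 g/mol.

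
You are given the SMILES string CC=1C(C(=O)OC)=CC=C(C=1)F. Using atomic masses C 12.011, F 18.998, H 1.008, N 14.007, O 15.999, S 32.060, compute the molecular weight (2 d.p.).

First, the molecular formula is C9H9FO2 (counting implicit H from valence).
  C: 9 × 12.011 = 108.099
  F: 1 × 18.998 = 18.998
  H: 9 × 1.008 = 9.072
  O: 2 × 15.999 = 31.998
Sum: 9×12.011 + 1×18.998 + 9×1.008 + 2×15.999 = 168.167 → 168.17 g/mol.

168.17 g/mol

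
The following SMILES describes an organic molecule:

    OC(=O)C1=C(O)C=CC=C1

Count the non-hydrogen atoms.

10

Every atom symbol written in the SMILES (organic subset) is one heavy atom; implicit H are not written.
Heavy atoms by element → C:7, O:3.
Total: 10.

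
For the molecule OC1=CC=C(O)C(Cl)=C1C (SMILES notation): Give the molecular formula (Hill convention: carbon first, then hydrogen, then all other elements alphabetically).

C7H7ClO2

Walk through each heavy atom and fill implicit hydrogens from standard valence (C 4, N 3, O 2, S 2, halogen 1):
  atom 1: O, bond orders sum to 1 (valence 2) → 1 H
  atom 2: C, bond orders sum to 4 (valence 4) → 0 H
  atom 3: C, bond orders sum to 3 (valence 4) → 1 H
  atom 4: C, bond orders sum to 3 (valence 4) → 1 H
  atom 5: C, bond orders sum to 4 (valence 4) → 0 H
  atom 6: O, bond orders sum to 1 (valence 2) → 1 H
  atom 7: C, bond orders sum to 4 (valence 4) → 0 H
  atom 8: Cl (halogen, monovalent) → 0 H
  atom 9: C, bond orders sum to 4 (valence 4) → 0 H
  atom 10: C, bond orders sum to 1 (valence 4) → 3 H
Totals → C:7, H:7, Cl:1, O:2.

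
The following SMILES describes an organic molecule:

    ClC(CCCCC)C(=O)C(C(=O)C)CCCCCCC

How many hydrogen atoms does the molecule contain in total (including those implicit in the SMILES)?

Walk through each heavy atom and fill implicit hydrogens from standard valence (C 4, N 3, O 2, S 2, halogen 1):
  atom 1: Cl (halogen, monovalent) → 0 H
  atom 2: C, bond orders sum to 3 (valence 4) → 1 H
  atom 3: C, bond orders sum to 2 (valence 4) → 2 H
  atom 4: C, bond orders sum to 2 (valence 4) → 2 H
  atom 5: C, bond orders sum to 2 (valence 4) → 2 H
  atom 6: C, bond orders sum to 2 (valence 4) → 2 H
  atom 7: C, bond orders sum to 1 (valence 4) → 3 H
  atom 8: C, bond orders sum to 4 (valence 4) → 0 H
  atom 9: O, bond orders sum to 2 (valence 2) → 0 H
  atom 10: C, bond orders sum to 3 (valence 4) → 1 H
  atom 11: C, bond orders sum to 4 (valence 4) → 0 H
  atom 12: O, bond orders sum to 2 (valence 2) → 0 H
  atom 13: C, bond orders sum to 1 (valence 4) → 3 H
  atom 14: C, bond orders sum to 2 (valence 4) → 2 H
  atom 15: C, bond orders sum to 2 (valence 4) → 2 H
  atom 16: C, bond orders sum to 2 (valence 4) → 2 H
  atom 17: C, bond orders sum to 2 (valence 4) → 2 H
  atom 18: C, bond orders sum to 2 (valence 4) → 2 H
  atom 19: C, bond orders sum to 2 (valence 4) → 2 H
  atom 20: C, bond orders sum to 1 (valence 4) → 3 H
Total hydrogens: 31.

31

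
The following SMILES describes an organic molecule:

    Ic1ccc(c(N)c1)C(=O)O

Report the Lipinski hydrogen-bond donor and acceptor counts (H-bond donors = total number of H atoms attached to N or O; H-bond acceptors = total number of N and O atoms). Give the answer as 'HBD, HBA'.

Donors: find every N or O and count the H atoms it carries.
  atom 7 (N): bond orders sum to 1 → 2 H
  atom 10 (O): bond orders sum to 2 → 0 H
  atom 11 (O): bond orders sum to 1 → 1 H
Lipinski HBD = 3.
Acceptors: N atoms = 1, O atoms = 2 → HBA = 3.

3, 3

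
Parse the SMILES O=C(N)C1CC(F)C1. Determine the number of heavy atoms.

Every atom symbol written in the SMILES (organic subset) is one heavy atom; implicit H are not written.
Heavy atoms by element → C:5, F:1, N:1, O:1.
Total: 8.

8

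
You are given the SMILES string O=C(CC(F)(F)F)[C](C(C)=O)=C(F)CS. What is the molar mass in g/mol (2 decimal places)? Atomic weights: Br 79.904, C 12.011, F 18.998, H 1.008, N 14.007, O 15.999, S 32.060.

244.20 g/mol

First, the molecular formula is C8H8F4O2S (counting implicit H from valence).
  C: 8 × 12.011 = 96.088
  F: 4 × 18.998 = 75.992
  H: 8 × 1.008 = 8.064
  O: 2 × 15.999 = 31.998
  S: 1 × 32.060 = 32.060
Sum: 8×12.011 + 4×18.998 + 8×1.008 + 2×15.999 + 1×32.060 = 244.202 → 244.20 g/mol.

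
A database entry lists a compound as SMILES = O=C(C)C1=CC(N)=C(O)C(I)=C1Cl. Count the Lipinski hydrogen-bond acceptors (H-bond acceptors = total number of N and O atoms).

3

N atoms: 1; O atoms: 2.
Lipinski HBA = 1 + 2 = 3.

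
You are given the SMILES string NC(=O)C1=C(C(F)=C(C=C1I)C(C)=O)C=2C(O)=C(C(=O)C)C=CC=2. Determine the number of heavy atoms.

24

Every atom symbol written in the SMILES (organic subset) is one heavy atom; implicit H are not written.
Heavy atoms by element → C:17, F:1, I:1, N:1, O:4.
Total: 24.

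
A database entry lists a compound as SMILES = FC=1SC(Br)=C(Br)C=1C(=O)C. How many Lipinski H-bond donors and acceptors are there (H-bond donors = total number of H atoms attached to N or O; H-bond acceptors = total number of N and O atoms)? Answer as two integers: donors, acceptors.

Donors: find every N or O and count the H atoms it carries.
  atom 10 (O): bond orders sum to 2 → 0 H
Lipinski HBD = 0.
Acceptors: N atoms = 0, O atoms = 1 → HBA = 1.

0, 1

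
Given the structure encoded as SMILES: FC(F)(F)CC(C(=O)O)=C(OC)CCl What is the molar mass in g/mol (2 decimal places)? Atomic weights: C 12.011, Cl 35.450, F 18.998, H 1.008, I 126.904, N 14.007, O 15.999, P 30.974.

First, the molecular formula is C7H8ClF3O3 (counting implicit H from valence).
  C: 7 × 12.011 = 84.077
  Cl: 1 × 35.450 = 35.450
  F: 3 × 18.998 = 56.994
  H: 8 × 1.008 = 8.064
  O: 3 × 15.999 = 47.997
Sum: 7×12.011 + 1×35.450 + 3×18.998 + 8×1.008 + 3×15.999 = 232.582 → 232.58 g/mol.

232.58 g/mol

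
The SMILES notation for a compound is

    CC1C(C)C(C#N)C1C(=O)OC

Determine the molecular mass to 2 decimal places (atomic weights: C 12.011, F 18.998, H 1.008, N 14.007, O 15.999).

167.21 g/mol

First, the molecular formula is C9H13NO2 (counting implicit H from valence).
  C: 9 × 12.011 = 108.099
  H: 13 × 1.008 = 13.104
  N: 1 × 14.007 = 14.007
  O: 2 × 15.999 = 31.998
Sum: 9×12.011 + 13×1.008 + 1×14.007 + 2×15.999 = 167.208 → 167.21 g/mol.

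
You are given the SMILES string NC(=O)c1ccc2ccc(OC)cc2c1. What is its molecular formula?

Walk through each heavy atom and fill implicit hydrogens from standard valence (C 4, N 3, O 2, S 2, halogen 1); for lowercase aromatic atoms, an aromatic c carries 1 H when it has two neighbours and 0 H with three, and aromatic n carries 0 H:
  atom 1: N, bond orders sum to 1 (valence 3) → 2 H
  atom 2: C, bond orders sum to 4 (valence 4) → 0 H
  atom 3: O, bond orders sum to 2 (valence 2) → 0 H
  atom 4: aromatic c, 3 neighbours → 0 H
  atom 5: aromatic c, 2 neighbours → 1 H
  atom 6: aromatic c, 2 neighbours → 1 H
  atom 7: aromatic c, 3 neighbours → 0 H
  atom 8: aromatic c, 2 neighbours → 1 H
  atom 9: aromatic c, 2 neighbours → 1 H
  atom 10: aromatic c, 3 neighbours → 0 H
  atom 11: O, bond orders sum to 2 (valence 2) → 0 H
  atom 12: C, bond orders sum to 1 (valence 4) → 3 H
  atom 13: aromatic c, 2 neighbours → 1 H
  atom 14: aromatic c, 3 neighbours → 0 H
  atom 15: aromatic c, 2 neighbours → 1 H
Totals → C:12, H:11, N:1, O:2.
In Hill order: C12H11NO2.

C12H11NO2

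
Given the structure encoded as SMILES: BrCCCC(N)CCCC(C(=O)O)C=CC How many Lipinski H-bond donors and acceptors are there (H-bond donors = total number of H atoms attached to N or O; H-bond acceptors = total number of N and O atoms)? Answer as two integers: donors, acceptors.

3, 3

Donors: find every N or O and count the H atoms it carries.
  atom 6 (N): bond orders sum to 1 → 2 H
  atom 12 (O): bond orders sum to 2 → 0 H
  atom 13 (O): bond orders sum to 1 → 1 H
Lipinski HBD = 3.
Acceptors: N atoms = 1, O atoms = 2 → HBA = 3.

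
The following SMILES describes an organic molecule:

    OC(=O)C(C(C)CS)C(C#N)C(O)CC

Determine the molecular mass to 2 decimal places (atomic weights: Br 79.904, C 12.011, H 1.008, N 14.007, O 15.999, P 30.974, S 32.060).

231.31 g/mol

First, the molecular formula is C10H17NO3S (counting implicit H from valence).
  C: 10 × 12.011 = 120.110
  H: 17 × 1.008 = 17.136
  N: 1 × 14.007 = 14.007
  O: 3 × 15.999 = 47.997
  S: 1 × 32.060 = 32.060
Sum: 10×12.011 + 17×1.008 + 1×14.007 + 3×15.999 + 1×32.060 = 231.310 → 231.31 g/mol.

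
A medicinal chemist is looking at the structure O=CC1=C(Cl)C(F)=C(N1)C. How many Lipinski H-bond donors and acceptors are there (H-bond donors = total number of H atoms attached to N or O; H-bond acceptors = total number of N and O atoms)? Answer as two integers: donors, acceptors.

1, 2

Donors: find every N or O and count the H atoms it carries.
  atom 1 (O): bond orders sum to 2 → 0 H
  atom 9 (N): bond orders sum to 2 → 1 H
Lipinski HBD = 1.
Acceptors: N atoms = 1, O atoms = 1 → HBA = 2.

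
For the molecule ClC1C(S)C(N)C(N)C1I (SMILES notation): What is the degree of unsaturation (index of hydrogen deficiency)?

Degree of unsaturation = (number of rings) + (number of π bonds).
Ring closures in the SMILES: 1.
π bonds: none → 0 DoU from unsaturation.
Total DoU = 1 + 0 = 1.

1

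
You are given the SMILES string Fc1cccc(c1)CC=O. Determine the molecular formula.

Walk through each heavy atom and fill implicit hydrogens from standard valence (C 4, N 3, O 2, S 2, halogen 1); for lowercase aromatic atoms, an aromatic c carries 1 H when it has two neighbours and 0 H with three, and aromatic n carries 0 H:
  atom 1: F (halogen, monovalent) → 0 H
  atom 2: aromatic c, 3 neighbours → 0 H
  atom 3: aromatic c, 2 neighbours → 1 H
  atom 4: aromatic c, 2 neighbours → 1 H
  atom 5: aromatic c, 2 neighbours → 1 H
  atom 6: aromatic c, 3 neighbours → 0 H
  atom 7: aromatic c, 2 neighbours → 1 H
  atom 8: C, bond orders sum to 2 (valence 4) → 2 H
  atom 9: C, bond orders sum to 3 (valence 4) → 1 H
  atom 10: O, bond orders sum to 2 (valence 2) → 0 H
Totals → C:8, H:7, F:1, O:1.
In Hill order: C8H7FO.

C8H7FO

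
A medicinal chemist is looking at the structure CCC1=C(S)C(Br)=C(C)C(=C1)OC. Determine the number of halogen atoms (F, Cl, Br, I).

1

Halogen atoms appear at heavy-atom position 7 (1×Br).
Other groups present: 1 ether, 1 thiol.
Halogen count: 1.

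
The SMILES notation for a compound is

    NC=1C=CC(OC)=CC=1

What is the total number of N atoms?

1

Scan the SMILES for N atoms (remember two-letter symbols like Cl and Br are single atoms).
Nitrogen count: 1.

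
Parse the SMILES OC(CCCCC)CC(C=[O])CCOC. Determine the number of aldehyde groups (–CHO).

The aldehyde motif appears at heavy-atom position 10 in the SMILES.
Other groups present: 1 ether, 1 hydroxyl.
Aldehyde count: 1.

1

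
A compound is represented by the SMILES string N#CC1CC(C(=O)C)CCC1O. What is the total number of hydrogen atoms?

13

Walk through each heavy atom and fill implicit hydrogens from standard valence (C 4, N 3, O 2, S 2, halogen 1):
  atom 1: N, bond orders sum to 3 (valence 3) → 0 H
  atom 2: C, bond orders sum to 4 (valence 4) → 0 H
  atom 3: C, bond orders sum to 3 (valence 4) → 1 H
  atom 4: C, bond orders sum to 2 (valence 4) → 2 H
  atom 5: C, bond orders sum to 3 (valence 4) → 1 H
  atom 6: C, bond orders sum to 4 (valence 4) → 0 H
  atom 7: O, bond orders sum to 2 (valence 2) → 0 H
  atom 8: C, bond orders sum to 1 (valence 4) → 3 H
  atom 9: C, bond orders sum to 2 (valence 4) → 2 H
  atom 10: C, bond orders sum to 2 (valence 4) → 2 H
  atom 11: C, bond orders sum to 3 (valence 4) → 1 H
  atom 12: O, bond orders sum to 1 (valence 2) → 1 H
Total hydrogens: 13.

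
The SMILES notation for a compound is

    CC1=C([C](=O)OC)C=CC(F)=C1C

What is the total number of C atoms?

Count every carbon token in the SMILES (each C, including those in ring-closure positions and inside branches).
Carbon count: 10.

10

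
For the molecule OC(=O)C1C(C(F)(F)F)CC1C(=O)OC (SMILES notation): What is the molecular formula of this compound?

C8H9F3O4

Walk through each heavy atom and fill implicit hydrogens from standard valence (C 4, N 3, O 2, S 2, halogen 1):
  atom 1: O, bond orders sum to 1 (valence 2) → 1 H
  atom 2: C, bond orders sum to 4 (valence 4) → 0 H
  atom 3: O, bond orders sum to 2 (valence 2) → 0 H
  atom 4: C, bond orders sum to 3 (valence 4) → 1 H
  atom 5: C, bond orders sum to 3 (valence 4) → 1 H
  atom 6: C, bond orders sum to 4 (valence 4) → 0 H
  atom 7: F (halogen, monovalent) → 0 H
  atom 8: F (halogen, monovalent) → 0 H
  atom 9: F (halogen, monovalent) → 0 H
  atom 10: C, bond orders sum to 2 (valence 4) → 2 H
  atom 11: C, bond orders sum to 3 (valence 4) → 1 H
  atom 12: C, bond orders sum to 4 (valence 4) → 0 H
  atom 13: O, bond orders sum to 2 (valence 2) → 0 H
  atom 14: O, bond orders sum to 2 (valence 2) → 0 H
  atom 15: C, bond orders sum to 1 (valence 4) → 3 H
Totals → C:8, H:9, F:3, O:4.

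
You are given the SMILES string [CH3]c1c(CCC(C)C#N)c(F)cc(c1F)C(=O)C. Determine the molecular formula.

C14H15F2NO

Walk through each heavy atom and fill implicit hydrogens from standard valence (C 4, N 3, O 2, S 2, halogen 1); for lowercase aromatic atoms, an aromatic c carries 1 H when it has two neighbours and 0 H with three, and aromatic n carries 0 H:
  atom 1: C with explicit H count 3
  atom 2: aromatic c, 3 neighbours → 0 H
  atom 3: aromatic c, 3 neighbours → 0 H
  atom 4: C, bond orders sum to 2 (valence 4) → 2 H
  atom 5: C, bond orders sum to 2 (valence 4) → 2 H
  atom 6: C, bond orders sum to 3 (valence 4) → 1 H
  atom 7: C, bond orders sum to 1 (valence 4) → 3 H
  atom 8: C, bond orders sum to 4 (valence 4) → 0 H
  atom 9: N, bond orders sum to 3 (valence 3) → 0 H
  atom 10: aromatic c, 3 neighbours → 0 H
  atom 11: F (halogen, monovalent) → 0 H
  atom 12: aromatic c, 2 neighbours → 1 H
  atom 13: aromatic c, 3 neighbours → 0 H
  atom 14: aromatic c, 3 neighbours → 0 H
  atom 15: F (halogen, monovalent) → 0 H
  atom 16: C, bond orders sum to 4 (valence 4) → 0 H
  atom 17: O, bond orders sum to 2 (valence 2) → 0 H
  atom 18: C, bond orders sum to 1 (valence 4) → 3 H
Totals → C:14, H:15, F:2, N:1, O:1.
In Hill order: C14H15F2NO.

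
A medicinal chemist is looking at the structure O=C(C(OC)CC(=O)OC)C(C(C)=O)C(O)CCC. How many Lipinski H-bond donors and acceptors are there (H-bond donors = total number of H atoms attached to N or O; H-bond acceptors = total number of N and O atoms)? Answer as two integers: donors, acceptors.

1, 6

Donors: find every N or O and count the H atoms it carries.
  atom 1 (O): bond orders sum to 2 → 0 H
  atom 4 (O): bond orders sum to 2 → 0 H
  atom 8 (O): bond orders sum to 2 → 0 H
  atom 9 (O): bond orders sum to 2 → 0 H
  atom 14 (O): bond orders sum to 2 → 0 H
  atom 16 (O): bond orders sum to 1 → 1 H
Lipinski HBD = 1.
Acceptors: N atoms = 0, O atoms = 6 → HBA = 6.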